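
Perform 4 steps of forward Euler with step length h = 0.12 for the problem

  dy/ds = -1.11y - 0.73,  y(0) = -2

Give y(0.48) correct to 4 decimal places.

-1.4154

Euler: y_{n+1} = y_n + h·f(s_n, y_n).
s=0.000000, y=-2.000000: f=1.490000 → y ← -2.000000 + 0.12·1.490000 = -1.821200
s=0.120000, y=-1.821200: f=1.291532 → y ← -1.821200 + 0.12·1.291532 = -1.666216
s=0.240000, y=-1.666216: f=1.119500 → y ← -1.666216 + 0.12·1.119500 = -1.531876
s=0.360000, y=-1.531876: f=0.970383 → y ← -1.531876 + 0.12·0.970383 = -1.415430
y(0.48) ≈ -1.4154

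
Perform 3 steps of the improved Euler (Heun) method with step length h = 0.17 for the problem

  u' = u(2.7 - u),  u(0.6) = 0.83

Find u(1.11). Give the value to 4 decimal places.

Heun: k1 = f(x_n, u_n); k2 = f(x_n + h, u_n + h·k1); u_{n+1} = u_n + (h/2)·(k1 + k2).
x=0.600000, u=0.830000:
  k1 = f(0.600000, 0.830000) = 1.552100
  k2 = f(0.770000, 1.093857) = 1.756891
  u ← 0.830000 + (0.17/2)·(1.552100 + 1.756891) = 1.111264
x=0.770000, u=1.111264:
  k1 = f(0.770000, 1.111264) = 1.765505
  k2 = f(0.940000, 1.411400) = 1.818730
  u ← 1.111264 + (0.17/2)·(1.765505 + 1.818730) = 1.415924
x=0.940000, u=1.415924:
  k1 = f(0.940000, 1.415924) = 1.818154
  k2 = f(1.110000, 1.725010) = 1.681867
  u ← 1.415924 + (0.17/2)·(1.818154 + 1.681867) = 1.713426
u(1.11) ≈ 1.7134

1.7134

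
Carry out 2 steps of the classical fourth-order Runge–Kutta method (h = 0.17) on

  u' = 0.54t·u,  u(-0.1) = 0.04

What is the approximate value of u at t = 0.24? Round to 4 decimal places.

0.0405

RK4: k1 = f(t_n, u_n); k2 = f(t_n + h/2, u_n + (h/2)·k1); k3 = f(t_n + h/2, u_n + (h/2)·k2); k4 = f(t_n + h, u_n + h·k3); u_{n+1} = u_n + (h/6)·(k1 + 2k2 + 2k3 + k4).
t=-0.100000, u=0.040000:
  k1 = f(-0.100000, 0.040000) = -0.002160
  k2 = f(-0.015000, 0.039816) = -0.000323
  k3 = f(-0.015000, 0.039973) = -0.000324
  k4 = f(0.070000, 0.039945) = 0.001510
  u ← 0.040000 + (0.17/6)·(k1 + 2k2 + 2k3 + k4) = 0.039945
t=0.070000, u=0.039945:
  k1 = f(0.070000, 0.039945) = 0.001510
  k2 = f(0.155000, 0.040073) = 0.003354
  k3 = f(0.155000, 0.040230) = 0.003367
  k4 = f(0.240000, 0.040517) = 0.005251
  u ← 0.039945 + (0.17/6)·(k1 + 2k2 + 2k3 + k4) = 0.040517
u(0.24) ≈ 0.0405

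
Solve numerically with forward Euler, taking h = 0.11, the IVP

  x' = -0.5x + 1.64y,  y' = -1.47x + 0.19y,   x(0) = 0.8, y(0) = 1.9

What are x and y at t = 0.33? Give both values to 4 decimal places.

1.5912, 1.4847

Euler on (x,y): x_{n+1} = x_n + h·x', y_{n+1} = y_n + h·y'.
0.000000: (0.800000, 1.900000); f=(2.716000, -0.815000) → (1.098760, 1.810350)
0.110000: (1.098760, 1.810350); f=(2.419594, -1.271211) → (1.364915, 1.670517)
0.220000: (1.364915, 1.670517); f=(2.057190, -1.689027) → (1.591206, 1.484724)
(x(0.33), y(0.33)) ≈ (1.5912, 1.4847)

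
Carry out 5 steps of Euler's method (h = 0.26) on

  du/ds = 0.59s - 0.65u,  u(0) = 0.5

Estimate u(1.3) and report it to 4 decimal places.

0.5351

Euler: u_{n+1} = u_n + h·f(s_n, u_n).
s=0.000000, u=0.500000: f=-0.325000 → u ← 0.500000 + 0.26·(-0.325000) = 0.415500
s=0.260000, u=0.415500: f=-0.116675 → u ← 0.415500 + 0.26·(-0.116675) = 0.385164
s=0.520000, u=0.385164: f=0.056443 → u ← 0.385164 + 0.26·0.056443 = 0.399840
s=0.780000, u=0.399840: f=0.200304 → u ← 0.399840 + 0.26·0.200304 = 0.451919
s=1.040000, u=0.451919: f=0.319853 → u ← 0.451919 + 0.26·0.319853 = 0.535081
u(1.3) ≈ 0.5351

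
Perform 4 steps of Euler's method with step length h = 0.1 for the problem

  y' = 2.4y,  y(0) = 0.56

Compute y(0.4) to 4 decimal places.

Euler: y_{n+1} = y_n + h·f(s_n, y_n).
s=0.000000, y=0.560000: f=1.344000 → y ← 0.560000 + 0.1·1.344000 = 0.694400
s=0.100000, y=0.694400: f=1.666560 → y ← 0.694400 + 0.1·1.666560 = 0.861056
s=0.200000, y=0.861056: f=2.066534 → y ← 0.861056 + 0.1·2.066534 = 1.067709
s=0.300000, y=1.067709: f=2.562503 → y ← 1.067709 + 0.1·2.562503 = 1.323960
y(0.4) ≈ 1.3240

1.3240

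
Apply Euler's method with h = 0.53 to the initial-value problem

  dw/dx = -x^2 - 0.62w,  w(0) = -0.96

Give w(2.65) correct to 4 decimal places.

-3.7261

Euler: w_{n+1} = w_n + h·f(x_n, w_n).
x=0.000000, w=-0.960000: f=0.595200 → w ← -0.960000 + 0.53·0.595200 = -0.644544
x=0.530000, w=-0.644544: f=0.118717 → w ← -0.644544 + 0.53·0.118717 = -0.581624
x=1.060000, w=-0.581624: f=-0.762993 → w ← -0.581624 + 0.53·(-0.762993) = -0.986010
x=1.590000, w=-0.986010: f=-1.916774 → w ← -0.986010 + 0.53·(-1.916774) = -2.001900
x=2.120000, w=-2.001900: f=-3.253222 → w ← -2.001900 + 0.53·(-3.253222) = -3.726108
w(2.65) ≈ -3.7261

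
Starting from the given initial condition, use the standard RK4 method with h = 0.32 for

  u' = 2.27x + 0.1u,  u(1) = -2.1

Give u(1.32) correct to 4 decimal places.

-1.3127

RK4: k1 = f(x_n, u_n); k2 = f(x_n + h/2, u_n + (h/2)·k1); k3 = f(x_n + h/2, u_n + (h/2)·k2); k4 = f(x_n + h, u_n + h·k3); u_{n+1} = u_n + (h/6)·(k1 + 2k2 + 2k3 + k4).
x=1.000000, u=-2.100000:
  k1 = f(1.000000, -2.100000) = 2.060000
  k2 = f(1.160000, -1.770400) = 2.456160
  k3 = f(1.160000, -1.707014) = 2.462499
  k4 = f(1.320000, -1.312000) = 2.865200
  u ← -2.100000 + (0.32/6)·(k1 + 2k2 + 2k3 + k4) = -1.312666
u(1.32) ≈ -1.3127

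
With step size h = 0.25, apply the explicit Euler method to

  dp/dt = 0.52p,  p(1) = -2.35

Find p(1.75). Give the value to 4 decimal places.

Euler: p_{n+1} = p_n + h·f(t_n, p_n).
t=1.000000, p=-2.350000: f=-1.222000 → p ← -2.350000 + 0.25·(-1.222000) = -2.655500
t=1.250000, p=-2.655500: f=-1.380860 → p ← -2.655500 + 0.25·(-1.380860) = -3.000715
t=1.500000, p=-3.000715: f=-1.560372 → p ← -3.000715 + 0.25·(-1.560372) = -3.390808
p(1.75) ≈ -3.3908

-3.3908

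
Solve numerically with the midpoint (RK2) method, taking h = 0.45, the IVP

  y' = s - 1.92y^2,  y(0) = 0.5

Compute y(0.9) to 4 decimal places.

0.5774

Midpoint: k1 = f(s_n, y_n); k2 = f(s_n + h/2, y_n + (h/2)·k1); y_{n+1} = y_n + h·k2.
s=0.000000, y=0.500000:
  k1 = f(0.000000, 0.500000) = -0.480000
  k2 = f(0.225000, 0.392000) = -0.070035
  y ← 0.500000 + 0.45·(-0.070035) = 0.468484
s=0.450000, y=0.468484:
  k1 = f(0.450000, 0.468484) = 0.028603
  k2 = f(0.675000, 0.474920) = 0.241946
  y ← 0.468484 + 0.45·0.241946 = 0.577360
y(0.9) ≈ 0.5774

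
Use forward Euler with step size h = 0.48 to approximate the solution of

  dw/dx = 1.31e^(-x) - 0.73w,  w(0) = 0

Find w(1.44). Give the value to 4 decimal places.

0.7589

Euler: w_{n+1} = w_n + h·f(x_n, w_n).
x=0.000000, w=0.000000: f=1.310000 → w ← 0.000000 + 0.48·1.310000 = 0.628800
x=0.480000, w=0.628800: f=0.351582 → w ← 0.628800 + 0.48·0.351582 = 0.797559
x=0.960000, w=0.797559: f=-0.080629 → w ← 0.797559 + 0.48·(-0.080629) = 0.758858
w(1.44) ≈ 0.7589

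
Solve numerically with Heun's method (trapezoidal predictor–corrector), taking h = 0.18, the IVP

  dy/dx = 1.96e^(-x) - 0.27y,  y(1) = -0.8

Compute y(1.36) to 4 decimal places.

Heun: k1 = f(x_n, y_n); k2 = f(x_n + h, y_n + h·k1); y_{n+1} = y_n + (h/2)·(k1 + k2).
x=1.000000, y=-0.800000:
  k1 = f(1.000000, -0.800000) = 0.937044
  k2 = f(1.180000, -0.631332) = 0.772726
  y ← -0.800000 + (0.18/2)·(0.937044 + 0.772726) = -0.646121
x=1.180000, y=-0.646121:
  k1 = f(1.180000, -0.646121) = 0.776719
  k2 = f(1.360000, -0.506311) = 0.639759
  y ← -0.646121 + (0.18/2)·(0.776719 + 0.639759) = -0.518638
y(1.36) ≈ -0.5186

-0.5186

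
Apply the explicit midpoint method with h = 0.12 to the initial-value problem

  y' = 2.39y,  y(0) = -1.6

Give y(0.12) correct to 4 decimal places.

Midpoint: k1 = f(t_n, y_n); k2 = f(t_n + h/2, y_n + (h/2)·k1); y_{n+1} = y_n + h·k2.
t=0.000000, y=-1.600000:
  k1 = f(0.000000, -1.600000) = -3.824000
  k2 = f(0.060000, -1.829440) = -4.372362
  y ← -1.600000 + 0.12·(-4.372362) = -2.124683
y(0.12) ≈ -2.1247

-2.1247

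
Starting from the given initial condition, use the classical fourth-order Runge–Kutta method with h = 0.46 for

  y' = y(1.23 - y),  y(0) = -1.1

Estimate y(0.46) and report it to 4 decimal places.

RK4: k1 = f(x_n, y_n); k2 = f(x_n + h/2, y_n + (h/2)·k1); k3 = f(x_n + h/2, y_n + (h/2)·k2); k4 = f(x_n + h, y_n + h·k3); y_{n+1} = y_n + (h/6)·(k1 + 2k2 + 2k3 + k4).
x=0.000000, y=-1.100000:
  k1 = f(0.000000, -1.100000) = -2.563000
  k2 = f(0.230000, -1.689490) = -4.932449
  k3 = f(0.230000, -2.234463) = -7.741216
  k4 = f(0.460000, -4.660959) = -27.457523
  y ← -1.100000 + (0.46/6)·(k1 + 2k2 + 2k3 + k4) = -5.344869
y(0.46) ≈ -5.3449

-5.3449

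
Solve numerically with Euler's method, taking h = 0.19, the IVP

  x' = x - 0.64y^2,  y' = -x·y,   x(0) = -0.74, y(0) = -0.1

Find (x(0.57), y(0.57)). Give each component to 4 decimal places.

Euler on (x,y): x_{n+1} = x_n + h·x', y_{n+1} = y_n + h·y'.
0.000000: (-0.740000, -0.100000); f=(-0.746400, -0.074000) → (-0.881816, -0.114060)
0.190000: (-0.881816, -0.114060); f=(-0.890142, -0.100580) → (-1.050943, -0.133170)
0.380000: (-1.050943, -0.133170); f=(-1.062293, -0.139954) → (-1.252779, -0.159762)
(x(0.57), y(0.57)) ≈ (-1.2528, -0.1598)

-1.2528, -0.1598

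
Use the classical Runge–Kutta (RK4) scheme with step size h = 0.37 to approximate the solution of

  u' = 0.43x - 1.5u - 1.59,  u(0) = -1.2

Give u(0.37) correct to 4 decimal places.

-1.1157

RK4: k1 = f(x_n, u_n); k2 = f(x_n + h/2, u_n + (h/2)·k1); k3 = f(x_n + h/2, u_n + (h/2)·k2); k4 = f(x_n + h, u_n + h·k3); u_{n+1} = u_n + (h/6)·(k1 + 2k2 + 2k3 + k4).
x=0.000000, u=-1.200000:
  k1 = f(0.000000, -1.200000) = 0.210000
  k2 = f(0.185000, -1.161150) = 0.231275
  k3 = f(0.185000, -1.157214) = 0.225371
  k4 = f(0.370000, -1.116613) = 0.244019
  u ← -1.200000 + (0.37/6)·(k1 + 2k2 + 2k3 + k4) = -1.115682
u(0.37) ≈ -1.1157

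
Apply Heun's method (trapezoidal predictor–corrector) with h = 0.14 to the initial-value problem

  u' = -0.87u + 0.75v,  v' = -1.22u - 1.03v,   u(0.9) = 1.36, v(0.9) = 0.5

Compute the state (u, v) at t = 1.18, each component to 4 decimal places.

Heun on (u,v): k1 = f(t_n, state_n); k2 = f(t_n + h, state_n + h·k1); state_{n+1} = state_n + (h/2)·(k1 + k2).
0.900000: (1.360000, 0.500000)
  k1 = (-0.808200, -2.174200)
  predictor → (1.246852, 0.195612)
  k2 = (-0.938052, -1.722640)
  → (1.237762, 0.227221)
1.040000: (1.237762, 0.227221)
  k1 = (-0.906437, -1.744108)
  predictor → (1.110861, -0.016954)
  k2 = (-0.979165, -1.337788)
  → (1.105770, 0.011488)
(u(1.18), v(1.18)) ≈ (1.1058, 0.0115)

1.1058, 0.0115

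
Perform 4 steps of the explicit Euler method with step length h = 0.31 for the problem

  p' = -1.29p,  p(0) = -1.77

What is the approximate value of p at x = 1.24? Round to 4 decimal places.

-0.2295

Euler: p_{n+1} = p_n + h·f(x_n, p_n).
x=0.000000, p=-1.770000: f=2.283300 → p ← -1.770000 + 0.31·2.283300 = -1.062177
x=0.310000, p=-1.062177: f=1.370208 → p ← -1.062177 + 0.31·1.370208 = -0.637412
x=0.620000, p=-0.637412: f=0.822262 → p ← -0.637412 + 0.31·0.822262 = -0.382511
x=0.930000, p=-0.382511: f=0.493439 → p ← -0.382511 + 0.31·0.493439 = -0.229545
p(1.24) ≈ -0.2295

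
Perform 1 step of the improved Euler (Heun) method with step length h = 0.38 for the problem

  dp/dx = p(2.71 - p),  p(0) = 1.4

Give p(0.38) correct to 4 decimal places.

Heun: k1 = f(x_n, p_n); k2 = f(x_n + h, p_n + h·k1); p_{n+1} = p_n + (h/2)·(k1 + k2).
x=0.000000, p=1.400000:
  k1 = f(0.000000, 1.400000) = 1.834000
  k2 = f(0.380000, 2.096920) = 1.285580
  p ← 1.400000 + (0.38/2)·(1.834000 + 1.285580) = 1.992720
p(0.38) ≈ 1.9927

1.9927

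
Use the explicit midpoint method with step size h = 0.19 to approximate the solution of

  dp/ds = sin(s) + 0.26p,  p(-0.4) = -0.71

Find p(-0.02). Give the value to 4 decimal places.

-0.8683

Midpoint: k1 = f(s_n, p_n); k2 = f(s_n + h/2, p_n + (h/2)·k1); p_{n+1} = p_n + h·k2.
s=-0.400000, p=-0.710000:
  k1 = f(-0.400000, -0.710000) = -0.574018
  k2 = f(-0.305000, -0.764532) = -0.499071
  p ← -0.710000 + 0.19·(-0.499071) = -0.804824
s=-0.210000, p=-0.804824:
  k1 = f(-0.210000, -0.804824) = -0.417714
  k2 = f(-0.115000, -0.844506) = -0.334318
  p ← -0.804824 + 0.19·(-0.334318) = -0.868344
p(-0.02) ≈ -0.8683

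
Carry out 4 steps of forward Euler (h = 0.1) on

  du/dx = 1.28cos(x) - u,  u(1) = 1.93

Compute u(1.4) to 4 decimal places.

Euler: u_{n+1} = u_n + h·f(x_n, u_n).
x=1.000000, u=1.930000: f=-1.238413 → u ← 1.930000 + 0.1·(-1.238413) = 1.806159
x=1.100000, u=1.806159: f=-1.225556 → u ← 1.806159 + 0.1·(-1.225556) = 1.683603
x=1.200000, u=1.683603: f=-1.219785 → u ← 1.683603 + 0.1·(-1.219785) = 1.561625
x=1.300000, u=1.561625: f=-1.219226 → u ← 1.561625 + 0.1·(-1.219226) = 1.439702
u(1.4) ≈ 1.4397

1.4397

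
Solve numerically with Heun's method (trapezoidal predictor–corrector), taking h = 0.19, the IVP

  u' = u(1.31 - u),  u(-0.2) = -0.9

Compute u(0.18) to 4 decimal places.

Heun: k1 = f(s_n, u_n); k2 = f(s_n + h, u_n + h·k1); u_{n+1} = u_n + (h/2)·(k1 + k2).
s=-0.200000, u=-0.900000:
  k1 = f(-0.200000, -0.900000) = -1.989000
  k2 = f(-0.010000, -1.277910) = -3.307116
  u ← -0.900000 + (0.19/2)·(-1.989000 + (-3.307116)) = -1.403131
s=-0.010000, u=-1.403131:
  k1 = f(-0.010000, -1.403131) = -3.806878
  k2 = f(0.180000, -2.126438) = -7.307372
  u ← -1.403131 + (0.19/2)·(-3.806878 + (-7.307372)) = -2.458985
u(0.18) ≈ -2.4590

-2.4590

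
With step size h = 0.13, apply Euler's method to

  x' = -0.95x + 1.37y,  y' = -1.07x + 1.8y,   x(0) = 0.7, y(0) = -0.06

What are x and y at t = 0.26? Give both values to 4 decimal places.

0.4979, -0.2954

Euler on (x,y): x_{n+1} = x_n + h·x', y_{n+1} = y_n + h·y'.
0.000000: (0.700000, -0.060000); f=(-0.747200, -0.857000) → (0.602864, -0.171410)
0.130000: (0.602864, -0.171410); f=(-0.807552, -0.953602) → (0.497882, -0.295378)
(x(0.26), y(0.26)) ≈ (0.4979, -0.2954)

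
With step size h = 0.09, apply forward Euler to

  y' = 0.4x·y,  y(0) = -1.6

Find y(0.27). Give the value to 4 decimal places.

Euler: y_{n+1} = y_n + h·f(x_n, y_n).
x=0.000000, y=-1.600000: f=0.000000 → y ← -1.600000 + 0.09·0.000000 = -1.600000
x=0.090000, y=-1.600000: f=-0.057600 → y ← -1.600000 + 0.09·(-0.057600) = -1.605184
x=0.180000, y=-1.605184: f=-0.115573 → y ← -1.605184 + 0.09·(-0.115573) = -1.615586
y(0.27) ≈ -1.6156

-1.6156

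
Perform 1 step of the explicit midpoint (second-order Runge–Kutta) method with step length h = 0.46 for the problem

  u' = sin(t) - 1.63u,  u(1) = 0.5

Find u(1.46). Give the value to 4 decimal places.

0.5541

Midpoint: k1 = f(t_n, u_n); k2 = f(t_n + h/2, u_n + (h/2)·k1); u_{n+1} = u_n + h·k2.
t=1.000000, u=0.500000:
  k1 = f(1.000000, 0.500000) = 0.026471
  k2 = f(1.230000, 0.506088) = 0.117565
  u ← 0.500000 + 0.46·0.117565 = 0.554080
u(1.46) ≈ 0.5541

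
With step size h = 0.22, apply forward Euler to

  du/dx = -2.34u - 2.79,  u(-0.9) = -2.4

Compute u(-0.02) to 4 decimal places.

Euler: u_{n+1} = u_n + h·f(x_n, u_n).
x=-0.900000, u=-2.400000: f=2.826000 → u ← -2.400000 + 0.22·2.826000 = -1.778280
x=-0.680000, u=-1.778280: f=1.371175 → u ← -1.778280 + 0.22·1.371175 = -1.476621
x=-0.460000, u=-1.476621: f=0.665294 → u ← -1.476621 + 0.22·0.665294 = -1.330257
x=-0.240000, u=-1.330257: f=0.322801 → u ← -1.330257 + 0.22·0.322801 = -1.259241
u(-0.02) ≈ -1.2592

-1.2592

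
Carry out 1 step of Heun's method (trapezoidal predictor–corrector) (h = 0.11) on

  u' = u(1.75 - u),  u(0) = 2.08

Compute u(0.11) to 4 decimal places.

2.0142

Heun: k1 = f(x_n, u_n); k2 = f(x_n + h, u_n + h·k1); u_{n+1} = u_n + (h/2)·(k1 + k2).
x=0.000000, u=2.080000:
  k1 = f(0.000000, 2.080000) = -0.686400
  k2 = f(0.110000, 2.004496) = -0.510136
  u ← 2.080000 + (0.11/2)·(-0.686400 + (-0.510136)) = 2.014191
u(0.11) ≈ 2.0142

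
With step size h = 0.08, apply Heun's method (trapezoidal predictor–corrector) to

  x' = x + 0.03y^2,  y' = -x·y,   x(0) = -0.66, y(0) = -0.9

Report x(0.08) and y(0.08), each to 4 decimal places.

Heun on (x,y): k1 = f(s_n, state_n); k2 = f(s_n + h, state_n + h·k1); state_{n+1} = state_n + (h/2)·(k1 + k2).
0.000000: (-0.660000, -0.900000)
  k1 = (-0.635700, -0.594000)
  predictor → (-0.710856, -0.947520)
  k2 = (-0.683922, -0.673550)
  → (-0.712785, -0.950702)
(x(0.08), y(0.08)) ≈ (-0.7128, -0.9507)

-0.7128, -0.9507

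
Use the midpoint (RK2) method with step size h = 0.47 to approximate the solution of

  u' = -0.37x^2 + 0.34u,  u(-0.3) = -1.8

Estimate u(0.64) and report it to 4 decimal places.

-2.5061

Midpoint: k1 = f(x_n, u_n); k2 = f(x_n + h/2, u_n + (h/2)·k1); u_{n+1} = u_n + h·k2.
x=-0.300000, u=-1.800000:
  k1 = f(-0.300000, -1.800000) = -0.645300
  k2 = f(-0.065000, -1.951646) = -0.665123
  u ← -1.800000 + 0.47·(-0.665123) = -2.112608
x=0.170000, u=-2.112608:
  k1 = f(0.170000, -2.112608) = -0.728980
  k2 = f(0.405000, -2.283918) = -0.837221
  u ← -2.112608 + 0.47·(-0.837221) = -2.506102
u(0.64) ≈ -2.5061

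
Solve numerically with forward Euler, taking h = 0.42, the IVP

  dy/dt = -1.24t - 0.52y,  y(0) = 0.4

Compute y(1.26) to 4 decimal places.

-0.4174

Euler: y_{n+1} = y_n + h·f(t_n, y_n).
t=0.000000, y=0.400000: f=-0.208000 → y ← 0.400000 + 0.42·(-0.208000) = 0.312640
t=0.420000, y=0.312640: f=-0.683373 → y ← 0.312640 + 0.42·(-0.683373) = 0.025623
t=0.840000, y=0.025623: f=-1.054924 → y ← 0.025623 + 0.42·(-1.054924) = -0.417445
y(1.26) ≈ -0.4174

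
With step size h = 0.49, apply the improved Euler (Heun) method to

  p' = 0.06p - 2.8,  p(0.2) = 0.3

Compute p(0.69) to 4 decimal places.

Heun: k1 = f(t_n, p_n); k2 = f(t_n + h, p_n + h·k1); p_{n+1} = p_n + (h/2)·(k1 + k2).
t=0.200000, p=0.300000:
  k1 = f(0.200000, 0.300000) = -2.782000
  k2 = f(0.690000, -1.063180) = -2.863791
  p ← 0.300000 + (0.49/2)·(-2.782000 + (-2.863791)) = -1.083219
p(0.69) ≈ -1.0832

-1.0832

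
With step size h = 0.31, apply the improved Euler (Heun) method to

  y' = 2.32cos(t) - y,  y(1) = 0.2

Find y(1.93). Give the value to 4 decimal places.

0.0995

Heun: k1 = f(t_n, y_n); k2 = f(t_n + h, y_n + h·k1); y_{n+1} = y_n + (h/2)·(k1 + k2).
t=1.000000, y=0.200000:
  k1 = f(1.000000, 0.200000) = 1.053501
  k2 = f(1.310000, 0.526585) = 0.071627
  y ← 0.200000 + (0.31/2)·(1.053501 + 0.071627) = 0.374395
t=1.310000, y=0.374395:
  k1 = f(1.310000, 0.374395) = 0.223817
  k2 = f(1.620000, 0.443778) = -0.557885
  y ← 0.374395 + (0.31/2)·(0.223817 + (-0.557885)) = 0.322614
t=1.620000, y=0.322614:
  k1 = f(1.620000, 0.322614) = -0.436721
  k2 = f(1.930000, 0.187231) = -1.002778
  y ← 0.322614 + (0.31/2)·(-0.436721 + (-1.002778)) = 0.099492
y(1.93) ≈ 0.0995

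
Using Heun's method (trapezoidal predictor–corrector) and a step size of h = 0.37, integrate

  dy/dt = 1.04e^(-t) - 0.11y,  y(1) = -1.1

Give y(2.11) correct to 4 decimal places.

Heun: k1 = f(t_n, y_n); k2 = f(t_n + h, y_n + h·k1); y_{n+1} = y_n + (h/2)·(k1 + k2).
t=1.000000, y=-1.100000:
  k1 = f(1.000000, -1.100000) = 0.503595
  k2 = f(1.370000, -0.913670) = 0.364775
  y ← -1.100000 + (0.37/2)·(0.503595 + 0.364775) = -0.939352
t=1.370000, y=-0.939352:
  k1 = f(1.370000, -0.939352) = 0.367600
  k2 = f(1.740000, -0.803340) = 0.270909
  y ← -0.939352 + (0.37/2)·(0.367600 + 0.270909) = -0.821228
t=1.740000, y=-0.821228:
  k1 = f(1.740000, -0.821228) = 0.272876
  k2 = f(2.110000, -0.720263) = 0.205316
  y ← -0.821228 + (0.37/2)·(0.272876 + 0.205316) = -0.732762
y(2.11) ≈ -0.7328

-0.7328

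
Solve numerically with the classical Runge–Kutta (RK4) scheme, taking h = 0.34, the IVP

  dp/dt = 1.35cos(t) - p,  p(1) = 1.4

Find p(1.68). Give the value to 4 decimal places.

RK4: k1 = f(t_n, p_n); k2 = f(t_n + h/2, p_n + (h/2)·k1); k3 = f(t_n + h/2, p_n + (h/2)·k2); k4 = f(t_n + h, p_n + h·k3); p_{n+1} = p_n + (h/6)·(k1 + 2k2 + 2k3 + k4).
t=1.000000, p=1.400000:
  k1 = f(1.000000, 1.400000) = -0.670592
  k2 = f(1.170000, 1.285999) = -0.759295
  k3 = f(1.170000, 1.270920) = -0.744215
  k4 = f(1.340000, 1.146967) = -0.838151
  p ← 1.400000 + (0.34/6)·(k1 + 2k2 + 2k3 + k4) = 1.144107
t=1.340000, p=1.144107:
  k1 = f(1.340000, 1.144107) = -0.835291
  k2 = f(1.510000, 1.002107) = -0.920083
  k3 = f(1.510000, 0.987693) = -0.905668
  k4 = f(1.680000, 0.836180) = -0.983312
  p ← 1.144107 + (0.34/6)·(k1 + 2k2 + 2k3 + k4) = 0.834134
p(1.68) ≈ 0.8341

0.8341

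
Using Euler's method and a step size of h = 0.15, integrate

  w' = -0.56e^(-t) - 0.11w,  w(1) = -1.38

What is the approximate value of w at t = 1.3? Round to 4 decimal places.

-1.3918

Euler: w_{n+1} = w_n + h·f(t_n, w_n).
t=1.000000, w=-1.380000: f=-0.054212 → w ← -1.380000 + 0.15·(-0.054212) = -1.388132
t=1.150000, w=-1.388132: f=-0.024622 → w ← -1.388132 + 0.15·(-0.024622) = -1.391825
w(1.3) ≈ -1.3918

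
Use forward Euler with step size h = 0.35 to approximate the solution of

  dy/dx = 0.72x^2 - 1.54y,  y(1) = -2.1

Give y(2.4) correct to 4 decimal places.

1.4222

Euler: y_{n+1} = y_n + h·f(x_n, y_n).
x=1.000000, y=-2.100000: f=3.954000 → y ← -2.100000 + 0.35·3.954000 = -0.716100
x=1.350000, y=-0.716100: f=2.414994 → y ← -0.716100 + 0.35·2.414994 = 0.129148
x=1.700000, y=0.129148: f=1.881912 → y ← 0.129148 + 0.35·1.881912 = 0.787817
x=2.050000, y=0.787817: f=1.812562 → y ← 0.787817 + 0.35·1.812562 = 1.422214
y(2.4) ≈ 1.4222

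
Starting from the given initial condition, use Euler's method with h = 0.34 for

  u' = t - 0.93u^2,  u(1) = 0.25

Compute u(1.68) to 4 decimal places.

0.9230

Euler: u_{n+1} = u_n + h·f(t_n, u_n).
t=1.000000, u=0.250000: f=0.941875 → u ← 0.250000 + 0.34·0.941875 = 0.570237
t=1.340000, u=0.570237: f=1.037591 → u ← 0.570237 + 0.34·1.037591 = 0.923018
u(1.68) ≈ 0.9230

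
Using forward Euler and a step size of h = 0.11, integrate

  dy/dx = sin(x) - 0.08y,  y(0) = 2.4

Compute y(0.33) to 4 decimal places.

Euler: y_{n+1} = y_n + h·f(x_n, y_n).
x=0.000000, y=2.400000: f=-0.192000 → y ← 2.400000 + 0.11·(-0.192000) = 2.378880
x=0.110000, y=2.378880: f=-0.080532 → y ← 2.378880 + 0.11·(-0.080532) = 2.370021
x=0.220000, y=2.370021: f=0.028628 → y ← 2.370021 + 0.11·0.028628 = 2.373171
y(0.33) ≈ 2.3732

2.3732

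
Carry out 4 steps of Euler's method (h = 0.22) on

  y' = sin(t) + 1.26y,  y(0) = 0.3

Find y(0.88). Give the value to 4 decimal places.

1.1312

Euler: y_{n+1} = y_n + h·f(t_n, y_n).
t=0.000000, y=0.300000: f=0.378000 → y ← 0.300000 + 0.22·0.378000 = 0.383160
t=0.220000, y=0.383160: f=0.701011 → y ← 0.383160 + 0.22·0.701011 = 0.537382
t=0.440000, y=0.537382: f=1.103041 → y ← 0.537382 + 0.22·1.103041 = 0.780052
t=0.660000, y=0.780052: f=1.595982 → y ← 0.780052 + 0.22·1.595982 = 1.131168
y(0.88) ≈ 1.1312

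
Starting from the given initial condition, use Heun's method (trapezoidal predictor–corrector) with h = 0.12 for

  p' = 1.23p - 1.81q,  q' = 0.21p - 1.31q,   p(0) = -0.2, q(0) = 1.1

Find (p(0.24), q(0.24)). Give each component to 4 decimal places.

Heun on (p,q): k1 = f(t_n, state_n); k2 = f(t_n + h, state_n + h·k1); state_{n+1} = state_n + (h/2)·(k1 + k2).
0.000000: (-0.200000, 1.100000)
  k1 = (-2.237000, -1.483000)
  predictor → (-0.468440, 0.922040)
  k2 = (-2.245074, -1.306245)
  → (-0.468924, 0.932645)
0.120000: (-0.468924, 0.932645)
  k1 = (-2.264865, -1.320239)
  predictor → (-0.740708, 0.774217)
  k2 = (-2.312403, -1.169772)
  → (-0.743561, 0.783245)
(p(0.24), q(0.24)) ≈ (-0.7436, 0.7832)

-0.7436, 0.7832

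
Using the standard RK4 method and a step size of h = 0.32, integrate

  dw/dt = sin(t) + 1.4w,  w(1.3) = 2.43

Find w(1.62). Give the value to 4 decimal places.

4.2018

RK4: k1 = f(t_n, w_n); k2 = f(t_n + h/2, w_n + (h/2)·k1); k3 = f(t_n + h/2, w_n + (h/2)·k2); k4 = f(t_n + h, w_n + h·k3); w_{n+1} = w_n + (h/6)·(k1 + 2k2 + 2k3 + k4).
t=1.300000, w=2.430000:
  k1 = f(1.300000, 2.430000) = 4.365558
  k2 = f(1.460000, 3.128489) = 5.373753
  k3 = f(1.460000, 3.289801) = 5.599589
  k4 = f(1.620000, 4.221869) = 6.909406
  w ← 2.430000 + (0.32/6)·(k1 + 2k2 + 2k3 + k4) = 4.201821
w(1.62) ≈ 4.2018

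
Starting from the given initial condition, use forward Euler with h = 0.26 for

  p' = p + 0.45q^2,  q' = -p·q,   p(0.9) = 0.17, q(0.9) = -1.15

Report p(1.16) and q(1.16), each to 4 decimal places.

0.3689, -1.0992

Euler on (p,q): p_{n+1} = p_n + h·p', q_{n+1} = q_n + h·q'.
0.900000: (0.170000, -1.150000); f=(0.765125, 0.195500) → (0.368932, -1.099170)
(p(1.16), q(1.16)) ≈ (0.3689, -1.0992)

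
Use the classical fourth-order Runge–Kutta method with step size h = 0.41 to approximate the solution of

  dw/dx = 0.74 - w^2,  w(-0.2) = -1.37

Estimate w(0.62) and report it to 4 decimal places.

-13.2630

RK4: k1 = f(x_n, w_n); k2 = f(x_n + h/2, w_n + (h/2)·k1); k3 = f(x_n + h/2, w_n + (h/2)·k2); k4 = f(x_n + h, w_n + h·k3); w_{n+1} = w_n + (h/6)·(k1 + 2k2 + 2k3 + k4).
x=-0.200000, w=-1.370000:
  k1 = f(-0.200000, -1.370000) = -1.136900
  k2 = f(0.005000, -1.603065) = -1.829816
  k3 = f(0.005000, -1.745112) = -2.305417
  k4 = f(0.210000, -2.315221) = -4.620248
  w ← -1.370000 + (0.41/6)·(k1 + 2k2 + 2k3 + k4) = -2.328554
x=0.210000, w=-2.328554:
  k1 = f(0.210000, -2.328554) = -4.682162
  k2 = f(0.415000, -3.288397) = -10.073553
  k3 = f(0.415000, -4.393632) = -18.564000
  k4 = f(0.620000, -9.939794) = -98.059498
  w ← -2.328554 + (0.41/6)·(k1 + 2k2 + 2k3 + k4) = -13.263032
w(0.62) ≈ -13.2630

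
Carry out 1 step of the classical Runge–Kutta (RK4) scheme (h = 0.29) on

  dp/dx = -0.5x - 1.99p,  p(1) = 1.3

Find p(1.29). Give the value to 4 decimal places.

RK4: k1 = f(x_n, p_n); k2 = f(x_n + h/2, p_n + (h/2)·k1); k3 = f(x_n + h/2, p_n + (h/2)·k2); k4 = f(x_n + h, p_n + h·k3); p_{n+1} = p_n + (h/6)·(k1 + 2k2 + 2k3 + k4).
x=1.000000, p=1.300000:
  k1 = f(1.000000, 1.300000) = -3.087000
  k2 = f(1.145000, 0.852385) = -2.268746
  k3 = f(1.145000, 0.971032) = -2.504853
  k4 = f(1.290000, 0.573593) = -1.786449
  p ← 1.300000 + (0.29/6)·(k1 + 2k2 + 2k3 + k4) = 0.603002
p(1.29) ≈ 0.6030

0.6030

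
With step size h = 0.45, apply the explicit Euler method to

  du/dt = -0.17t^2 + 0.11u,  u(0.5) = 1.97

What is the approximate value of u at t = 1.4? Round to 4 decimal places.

2.0807

Euler: u_{n+1} = u_n + h·f(t_n, u_n).
t=0.500000, u=1.970000: f=0.174200 → u ← 1.970000 + 0.45·0.174200 = 2.048390
t=0.950000, u=2.048390: f=0.071898 → u ← 2.048390 + 0.45·0.071898 = 2.080744
u(1.4) ≈ 2.0807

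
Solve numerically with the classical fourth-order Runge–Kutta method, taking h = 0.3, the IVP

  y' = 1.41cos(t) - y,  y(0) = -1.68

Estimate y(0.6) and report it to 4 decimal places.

RK4: k1 = f(t_n, y_n); k2 = f(t_n + h/2, y_n + (h/2)·k1); k3 = f(t_n + h/2, y_n + (h/2)·k2); k4 = f(t_n + h, y_n + h·k3); y_{n+1} = y_n + (h/6)·(k1 + 2k2 + 2k3 + k4).
t=0.000000, y=-1.680000:
  k1 = f(0.000000, -1.680000) = 3.090000
  k2 = f(0.150000, -1.216500) = 2.610667
  k3 = f(0.150000, -1.288400) = 2.682567
  k4 = f(0.300000, -0.875230) = 2.222254
  y ← -1.680000 + (0.3/6)·(k1 + 2k2 + 2k3 + k4) = -0.885064
t=0.300000, y=-0.885064:
  k1 = f(0.300000, -0.885064) = 2.232088
  k2 = f(0.450000, -0.550251) = 1.819881
  k3 = f(0.450000, -0.612082) = 1.881712
  k4 = f(0.600000, -0.320550) = 1.484273
  y ← -0.885064 + (0.3/6)·(k1 + 2k2 + 2k3 + k4) = -0.329086
y(0.6) ≈ -0.3291

-0.3291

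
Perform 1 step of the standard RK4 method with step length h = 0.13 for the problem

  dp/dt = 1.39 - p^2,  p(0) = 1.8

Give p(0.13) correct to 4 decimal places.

RK4: k1 = f(t_n, p_n); k2 = f(t_n + h/2, p_n + (h/2)·k1); k3 = f(t_n + h/2, p_n + (h/2)·k2); k4 = f(t_n + h, p_n + h·k3); p_{n+1} = p_n + (h/6)·(k1 + 2k2 + 2k3 + k4).
t=0.000000, p=1.800000:
  k1 = f(0.000000, 1.800000) = -1.850000
  k2 = f(0.065000, 1.679750) = -1.431560
  k3 = f(0.065000, 1.706949) = -1.523674
  k4 = f(0.130000, 1.601922) = -1.176156
  p ← 1.800000 + (0.13/6)·(k1 + 2k2 + 2k3 + k4) = 1.606373
p(0.13) ≈ 1.6064

1.6064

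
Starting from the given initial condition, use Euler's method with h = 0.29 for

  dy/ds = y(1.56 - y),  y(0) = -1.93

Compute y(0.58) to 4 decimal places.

Euler: y_{n+1} = y_n + h·f(s_n, y_n).
s=0.000000, y=-1.930000: f=-6.735700 → y ← -1.930000 + 0.29·(-6.735700) = -3.883353
s=0.290000, y=-3.883353: f=-21.138461 → y ← -3.883353 + 0.29·(-21.138461) = -10.013507
y(0.58) ≈ -10.0135

-10.0135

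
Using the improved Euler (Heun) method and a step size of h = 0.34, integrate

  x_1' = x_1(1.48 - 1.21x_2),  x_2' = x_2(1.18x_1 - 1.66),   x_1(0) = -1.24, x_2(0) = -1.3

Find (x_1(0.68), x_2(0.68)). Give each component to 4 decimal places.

Heun on (x_1,x_2): k1 = f(x_n, state_n); k2 = f(x_n + h, state_n + h·k1); state_{n+1} = state_n + (h/2)·(k1 + k2).
0.000000: (-1.240000, -1.300000)
  k1 = (-3.785720, 4.060160)
  predictor → (-2.527145, 0.080454)
  k2 = (-3.494157, -0.373472)
  → (-2.477579, -0.673263)
0.340000: (-2.477579, -0.673263)
  k1 = (-5.685173, 3.085930)
  predictor → (-4.410538, 0.375953)
  k2 = (-4.521227, -2.580707)
  → (-4.212667, -0.587375)
(x_1(0.68), x_2(0.68)) ≈ (-4.2127, -0.5874)

-4.2127, -0.5874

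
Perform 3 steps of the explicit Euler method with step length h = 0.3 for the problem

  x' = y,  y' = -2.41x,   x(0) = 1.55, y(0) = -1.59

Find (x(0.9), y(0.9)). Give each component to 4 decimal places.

Euler on (x,y): x_{n+1} = x_n + h·x', y_{n+1} = y_n + h·y'.
0.000000: (1.550000, -1.590000); f=(-1.590000, -3.735500) → (1.073000, -2.710650)
0.300000: (1.073000, -2.710650); f=(-2.710650, -2.585930) → (0.259805, -3.486429)
0.600000: (0.259805, -3.486429); f=(-3.486429, -0.626130) → (-0.786124, -3.674268)
(x(0.9), y(0.9)) ≈ (-0.7861, -3.6743)

-0.7861, -3.6743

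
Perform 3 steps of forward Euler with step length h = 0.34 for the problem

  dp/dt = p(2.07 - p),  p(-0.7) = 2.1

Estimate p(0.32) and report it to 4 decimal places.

2.0707

Euler: p_{n+1} = p_n + h·f(t_n, p_n).
t=-0.700000, p=2.100000: f=-0.063000 → p ← 2.100000 + 0.34·(-0.063000) = 2.078580
t=-0.360000, p=2.078580: f=-0.017834 → p ← 2.078580 + 0.34·(-0.017834) = 2.072516
t=-0.020000, p=2.072516: f=-0.005215 → p ← 2.072516 + 0.34·(-0.005215) = 2.070743
p(0.32) ≈ 2.0707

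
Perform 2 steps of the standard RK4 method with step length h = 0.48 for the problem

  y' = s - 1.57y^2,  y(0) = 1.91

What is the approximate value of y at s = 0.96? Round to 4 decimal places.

RK4: k1 = f(s_n, y_n); k2 = f(s_n + h/2, y_n + (h/2)·k1); k3 = f(s_n + h/2, y_n + (h/2)·k2); k4 = f(s_n + h, y_n + h·k3); y_{n+1} = y_n + (h/6)·(k1 + 2k2 + 2k3 + k4).
s=0.000000, y=1.910000:
  k1 = f(0.000000, 1.910000) = -5.727517
  k2 = f(0.240000, 0.535396) = -0.210039
  k3 = f(0.240000, 1.859591) = -5.189182
  k4 = f(0.480000, -0.580807) = -0.049619
  y ← 1.910000 + (0.48/6)·(k1 + 2k2 + 2k3 + k4) = 0.583954
s=0.480000, y=0.583954:
  k1 = f(0.480000, 0.583954) = -0.055373
  k2 = f(0.720000, 0.570664) = 0.208717
  k3 = f(0.720000, 0.634046) = 0.088838
  k4 = f(0.960000, 0.626596) = 0.343583
  y ← 0.583954 + (0.48/6)·(k1 + 2k2 + 2k3 + k4) = 0.654619
y(0.96) ≈ 0.6546

0.6546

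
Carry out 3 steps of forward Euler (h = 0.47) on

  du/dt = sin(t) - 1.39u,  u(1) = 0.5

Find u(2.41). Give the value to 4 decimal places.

Euler: u_{n+1} = u_n + h·f(t_n, u_n).
t=1.000000, u=0.500000: f=0.146471 → u ← 0.500000 + 0.47·0.146471 = 0.568841
t=1.470000, u=0.568841: f=0.204235 → u ← 0.568841 + 0.47·0.204235 = 0.664832
t=1.940000, u=0.664832: f=0.008499 → u ← 0.664832 + 0.47·0.008499 = 0.668826
u(2.41) ≈ 0.6688

0.6688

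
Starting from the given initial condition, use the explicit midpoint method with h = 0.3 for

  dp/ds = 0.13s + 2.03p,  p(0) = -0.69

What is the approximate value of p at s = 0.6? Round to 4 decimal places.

-2.1902

Midpoint: k1 = f(s_n, p_n); k2 = f(s_n + h/2, p_n + (h/2)·k1); p_{n+1} = p_n + h·k2.
s=0.000000, p=-0.690000:
  k1 = f(0.000000, -0.690000) = -1.400700
  k2 = f(0.150000, -0.900105) = -1.807713
  p ← -0.690000 + 0.3·(-1.807713) = -1.232314
s=0.300000, p=-1.232314:
  k1 = f(0.300000, -1.232314) = -2.462597
  k2 = f(0.450000, -1.601704) = -3.192958
  p ← -1.232314 + 0.3·(-3.192958) = -2.190201
p(0.6) ≈ -2.1902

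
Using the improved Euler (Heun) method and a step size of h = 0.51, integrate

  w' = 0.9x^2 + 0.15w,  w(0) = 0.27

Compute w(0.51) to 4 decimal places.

Heun: k1 = f(x_n, w_n); k2 = f(x_n + h, w_n + h·k1); w_{n+1} = w_n + (h/2)·(k1 + k2).
x=0.000000, w=0.270000:
  k1 = f(0.000000, 0.270000) = 0.040500
  k2 = f(0.510000, 0.290655) = 0.277688
  w ← 0.270000 + (0.51/2)·(0.040500 + 0.277688) = 0.351138
w(0.51) ≈ 0.3511

0.3511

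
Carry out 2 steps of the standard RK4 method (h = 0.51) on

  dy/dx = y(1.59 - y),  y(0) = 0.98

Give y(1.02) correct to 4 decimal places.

RK4: k1 = f(x_n, y_n); k2 = f(x_n + h/2, y_n + (h/2)·k1); k3 = f(x_n + h/2, y_n + (h/2)·k2); k4 = f(x_n + h, y_n + h·k3); y_{n+1} = y_n + (h/6)·(k1 + 2k2 + 2k3 + k4).
x=0.000000, y=0.980000:
  k1 = f(0.000000, 0.980000) = 0.597800
  k2 = f(0.255000, 1.132439) = 0.518160
  k3 = f(0.255000, 1.112131) = 0.531453
  k4 = f(0.510000, 1.251041) = 0.424052
  y ← 0.980000 + (0.51/6)·(k1 + 2k2 + 2k3 + k4) = 1.245292
x=0.510000, y=1.245292:
  k1 = f(0.510000, 1.245292) = 0.429262
  k2 = f(0.765000, 1.354754) = 0.318701
  k3 = f(0.765000, 1.326560) = 0.349469
  k4 = f(1.020000, 1.423521) = 0.236987
  y ← 1.245292 + (0.51/6)·(k1 + 2k2 + 2k3 + k4) = 1.415512
y(1.02) ≈ 1.4155

1.4155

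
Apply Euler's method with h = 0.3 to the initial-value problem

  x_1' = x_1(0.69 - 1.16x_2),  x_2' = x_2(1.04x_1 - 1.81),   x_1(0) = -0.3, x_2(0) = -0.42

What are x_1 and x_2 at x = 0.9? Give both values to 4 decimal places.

-0.6264, -0.0150

Euler on (x_1,x_2): x_1_{n+1} = x_1_n + h·x_1', x_2_{n+1} = x_2_n + h·x_2'.
0.000000: (-0.300000, -0.420000); f=(-0.353160, 0.891240) → (-0.405948, -0.152628)
0.300000: (-0.405948, -0.152628); f=(-0.351977, 0.340694) → (-0.511541, -0.050420)
0.600000: (-0.511541, -0.050420); f=(-0.382882, 0.118083) → (-0.626406, -0.014995)
(x_1(0.9), x_2(0.9)) ≈ (-0.6264, -0.0150)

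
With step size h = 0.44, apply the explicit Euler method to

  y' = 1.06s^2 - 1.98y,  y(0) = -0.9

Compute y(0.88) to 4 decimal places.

Euler: y_{n+1} = y_n + h·f(s_n, y_n).
s=0.000000, y=-0.900000: f=1.782000 → y ← -0.900000 + 0.44·1.782000 = -0.115920
s=0.440000, y=-0.115920: f=0.434738 → y ← -0.115920 + 0.44·0.434738 = 0.075365
y(0.88) ≈ 0.0754

0.0754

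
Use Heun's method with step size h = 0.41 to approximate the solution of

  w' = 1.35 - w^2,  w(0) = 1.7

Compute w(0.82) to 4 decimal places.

Heun: k1 = f(x_n, w_n); k2 = f(x_n + h, w_n + h·k1); w_{n+1} = w_n + (h/2)·(k1 + k2).
x=0.000000, w=1.700000:
  k1 = f(0.000000, 1.700000) = -1.540000
  k2 = f(0.410000, 1.068600) = 0.208094
  w ← 1.700000 + (0.41/2)·(-1.540000 + 0.208094) = 1.426959
x=0.410000, w=1.426959:
  k1 = f(0.410000, 1.426959) = -0.686213
  k2 = f(0.820000, 1.145612) = 0.037573
  w ← 1.426959 + (0.41/2)·(-0.686213 + 0.037573) = 1.293988
w(0.82) ≈ 1.2940

1.2940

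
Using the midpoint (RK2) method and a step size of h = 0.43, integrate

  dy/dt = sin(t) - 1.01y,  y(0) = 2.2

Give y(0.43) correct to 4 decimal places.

Midpoint: k1 = f(t_n, y_n); k2 = f(t_n + h/2, y_n + (h/2)·k1); y_{n+1} = y_n + h·k2.
t=0.000000, y=2.200000:
  k1 = f(0.000000, 2.200000) = -2.222000
  k2 = f(0.215000, 1.722270) = -1.526145
  y ← 2.200000 + 0.43·(-1.526145) = 1.543758
y(0.43) ≈ 1.5438

1.5438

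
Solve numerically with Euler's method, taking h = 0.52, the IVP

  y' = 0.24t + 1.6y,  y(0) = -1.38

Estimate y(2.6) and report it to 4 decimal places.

Euler: y_{n+1} = y_n + h·f(t_n, y_n).
t=0.000000, y=-1.380000: f=-2.208000 → y ← -1.380000 + 0.52·(-2.208000) = -2.528160
t=0.520000, y=-2.528160: f=-3.920256 → y ← -2.528160 + 0.52·(-3.920256) = -4.566693
t=1.040000, y=-4.566693: f=-7.057109 → y ← -4.566693 + 0.52·(-7.057109) = -8.236390
t=1.560000, y=-8.236390: f=-12.803824 → y ← -8.236390 + 0.52·(-12.803824) = -14.894378
t=2.080000, y=-14.894378: f=-23.331805 → y ← -14.894378 + 0.52·(-23.331805) = -27.026917
y(2.6) ≈ -27.0269

-27.0269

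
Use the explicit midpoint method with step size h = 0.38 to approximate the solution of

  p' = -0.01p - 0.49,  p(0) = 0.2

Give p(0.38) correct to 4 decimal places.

Midpoint: k1 = f(x_n, p_n); k2 = f(x_n + h/2, p_n + (h/2)·k1); p_{n+1} = p_n + h·k2.
x=0.000000, p=0.200000:
  k1 = f(0.000000, 0.200000) = -0.492000
  k2 = f(0.190000, 0.106520) = -0.491065
  p ← 0.200000 + 0.38·(-0.491065) = 0.013395
p(0.38) ≈ 0.0134

0.0134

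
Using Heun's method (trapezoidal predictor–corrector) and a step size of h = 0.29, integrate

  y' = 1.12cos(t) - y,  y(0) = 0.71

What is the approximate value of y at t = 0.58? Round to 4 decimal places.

0.8516

Heun: k1 = f(t_n, y_n); k2 = f(t_n + h, y_n + h·k1); y_{n+1} = y_n + (h/2)·(k1 + k2).
t=0.000000, y=0.710000:
  k1 = f(0.000000, 0.710000) = 0.410000
  k2 = f(0.290000, 0.828900) = 0.244333
  y ← 0.710000 + (0.29/2)·(0.410000 + 0.244333) = 0.804878
t=0.290000, y=0.804878:
  k1 = f(0.290000, 0.804878) = 0.268355
  k2 = f(0.580000, 0.882701) = 0.054137
  y ← 0.804878 + (0.29/2)·(0.268355 + 0.054137) = 0.851640
y(0.58) ≈ 0.8516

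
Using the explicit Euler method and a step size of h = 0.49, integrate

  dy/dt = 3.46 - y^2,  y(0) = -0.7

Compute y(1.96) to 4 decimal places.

2.0647

Euler: y_{n+1} = y_n + h·f(t_n, y_n).
t=0.000000, y=-0.700000: f=2.970000 → y ← -0.700000 + 0.49·2.970000 = 0.755300
t=0.490000, y=0.755300: f=2.889522 → y ← 0.755300 + 0.49·2.889522 = 2.171166
t=0.980000, y=2.171166: f=-1.253961 → y ← 2.171166 + 0.49·(-1.253961) = 1.556725
t=1.470000, y=1.556725: f=1.036607 → y ← 1.556725 + 0.49·1.036607 = 2.064663
y(1.96) ≈ 2.0647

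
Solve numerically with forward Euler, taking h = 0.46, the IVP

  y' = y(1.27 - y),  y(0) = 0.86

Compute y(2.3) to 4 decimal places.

Euler: y_{n+1} = y_n + h·f(t_n, y_n).
t=0.000000, y=0.860000: f=0.352600 → y ← 0.860000 + 0.46·0.352600 = 1.022196
t=0.460000, y=1.022196: f=0.253304 → y ← 1.022196 + 0.46·0.253304 = 1.138716
t=0.920000, y=1.138716: f=0.149495 → y ← 1.138716 + 0.46·0.149495 = 1.207484
t=1.380000, y=1.207484: f=0.075487 → y ← 1.207484 + 0.46·0.075487 = 1.242208
t=1.840000, y=1.242208: f=0.034524 → y ← 1.242208 + 0.46·0.034524 = 1.258089
y(2.3) ≈ 1.2581

1.2581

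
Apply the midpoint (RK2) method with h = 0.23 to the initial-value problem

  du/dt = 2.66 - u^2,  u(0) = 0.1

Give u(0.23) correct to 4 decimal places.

0.6741

Midpoint: k1 = f(t_n, u_n); k2 = f(t_n + h/2, u_n + (h/2)·k1); u_{n+1} = u_n + h·k2.
t=0.000000, u=0.100000:
  k1 = f(0.000000, 0.100000) = 2.650000
  k2 = f(0.115000, 0.404750) = 2.496177
  u ← 0.100000 + 0.23·2.496177 = 0.674121
u(0.23) ≈ 0.6741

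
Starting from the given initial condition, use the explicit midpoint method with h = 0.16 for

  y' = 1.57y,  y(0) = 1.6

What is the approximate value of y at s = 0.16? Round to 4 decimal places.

2.0524

Midpoint: k1 = f(s_n, y_n); k2 = f(s_n + h/2, y_n + (h/2)·k1); y_{n+1} = y_n + h·k2.
s=0.000000, y=1.600000:
  k1 = f(0.000000, 1.600000) = 2.512000
  k2 = f(0.080000, 1.800960) = 2.827507
  y ← 1.600000 + 0.16·2.827507 = 2.052401
y(0.16) ≈ 2.0524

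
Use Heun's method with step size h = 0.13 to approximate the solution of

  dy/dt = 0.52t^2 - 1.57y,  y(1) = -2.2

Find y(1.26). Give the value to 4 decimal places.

Heun: k1 = f(t_n, y_n); k2 = f(t_n + h, y_n + h·k1); y_{n+1} = y_n + (h/2)·(k1 + k2).
t=1.000000, y=-2.200000:
  k1 = f(1.000000, -2.200000) = 3.974000
  k2 = f(1.130000, -1.683380) = 3.306895
  y ← -2.200000 + (0.13/2)·(3.974000 + 3.306895) = -1.726742
t=1.130000, y=-1.726742:
  k1 = f(1.130000, -1.726742) = 3.374973
  k2 = f(1.260000, -1.287995) = 2.847705
  y ← -1.726742 + (0.13/2)·(3.374973 + 2.847705) = -1.322268
y(1.26) ≈ -1.3223

-1.3223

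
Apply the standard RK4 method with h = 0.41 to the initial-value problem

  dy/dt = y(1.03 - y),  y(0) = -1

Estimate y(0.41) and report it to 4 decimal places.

RK4: k1 = f(t_n, y_n); k2 = f(t_n + h/2, y_n + (h/2)·k1); k3 = f(t_n + h/2, y_n + (h/2)·k2); k4 = f(t_n + h, y_n + h·k3); y_{n+1} = y_n + (h/6)·(k1 + 2k2 + 2k3 + k4).
t=0.000000, y=-1.000000:
  k1 = f(0.000000, -1.000000) = -2.030000
  k2 = f(0.205000, -1.416150) = -3.464115
  k3 = f(0.205000, -1.710144) = -4.686039
  k4 = f(0.410000, -2.921276) = -11.542768
  y ← -1.000000 + (0.41/6)·(k1 + 2k2 + 2k3 + k4) = -3.041327
y(0.41) ≈ -3.0413

-3.0413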